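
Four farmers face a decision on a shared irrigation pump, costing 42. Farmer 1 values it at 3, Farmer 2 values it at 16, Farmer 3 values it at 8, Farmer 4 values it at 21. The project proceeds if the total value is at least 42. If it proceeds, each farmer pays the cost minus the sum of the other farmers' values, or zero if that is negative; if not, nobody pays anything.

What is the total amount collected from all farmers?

27

Total value 48 ≥ cost 42, so it is built.
Farmer 1: others sum to 45; max(0, 42 - 45) = 0.
Farmer 2: others sum to 32; max(0, 42 - 32) = 10.
Farmer 3: others sum to 40; max(0, 42 - 40) = 2.
Farmer 4: others sum to 27; max(0, 42 - 27) = 15.
Total collected = 0 + 10 + 2 + 15 = 27.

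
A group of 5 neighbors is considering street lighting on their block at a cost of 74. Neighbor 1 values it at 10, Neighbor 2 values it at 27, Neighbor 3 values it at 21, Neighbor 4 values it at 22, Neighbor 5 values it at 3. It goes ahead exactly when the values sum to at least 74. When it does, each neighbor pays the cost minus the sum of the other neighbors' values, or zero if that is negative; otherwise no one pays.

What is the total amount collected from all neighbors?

Total value 83 ≥ cost 74, so it is built.
Neighbor 1: others sum to 73; max(0, 74 - 73) = 1.
Neighbor 2: others sum to 56; max(0, 74 - 56) = 18.
Neighbor 3: others sum to 62; max(0, 74 - 62) = 12.
Neighbor 4: others sum to 61; max(0, 74 - 61) = 13.
Neighbor 5: others sum to 80; max(0, 74 - 80) = 0.
Total collected = 1 + 18 + 12 + 13 + 0 = 44.

44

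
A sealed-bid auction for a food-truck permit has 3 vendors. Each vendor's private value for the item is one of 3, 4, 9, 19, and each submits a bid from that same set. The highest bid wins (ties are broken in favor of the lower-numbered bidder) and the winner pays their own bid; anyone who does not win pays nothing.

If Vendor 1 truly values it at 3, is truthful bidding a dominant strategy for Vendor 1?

Yes

Check each profile of the others' bids and compare truth against every alternative bid.
Others bid (3, 3): truth gives 0, best alternative gives -1.
Others bid (3, 4): truth gives 0, best alternative gives -1.
Others bid (4, 3): truth gives 0, best alternative gives -1.
Others bid (4, 4): truth gives 0, best alternative gives -1.
Others bid (3, 9): truth gives 0, best alternative gives 0.
Others bid (3, 19): truth gives 0, best alternative gives 0.
(Remaining 10 profiles checked similarly; truth is weakly best in each.)
In every case the truthful bid is at least as good as any alternative, so it is a dominant strategy.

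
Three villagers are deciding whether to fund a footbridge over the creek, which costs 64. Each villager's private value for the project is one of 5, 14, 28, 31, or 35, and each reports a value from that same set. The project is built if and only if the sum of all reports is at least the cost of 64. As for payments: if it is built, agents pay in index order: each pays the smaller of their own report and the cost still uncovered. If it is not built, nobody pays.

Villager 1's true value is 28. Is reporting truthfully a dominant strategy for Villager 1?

Consider the case where Villager 2 reports 28 and Villager 3 reports 28.
Truthful report 28: project built, pays 28, utility 28 - 28 = 0.
Report 14 instead: project built, pays 14, utility 28 - 14 = 14.
Since 14 > 0, reporting 14 is strictly better here, so truthful reporting is not dominant.

No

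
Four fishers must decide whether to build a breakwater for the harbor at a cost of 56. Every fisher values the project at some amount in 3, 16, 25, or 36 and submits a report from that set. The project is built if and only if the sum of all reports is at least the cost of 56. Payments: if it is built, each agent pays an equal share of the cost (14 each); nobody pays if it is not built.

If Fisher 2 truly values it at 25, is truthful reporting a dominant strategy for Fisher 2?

No

Consider the case where Fisher 1 reports 3, Fisher 3 reports 3 and Fisher 4 reports 16.
Truthful report 25: project not built, utility 0.
Report 36 instead: project built, pays 14, utility 25 - 14 = 11.
Since 11 > 0, reporting 36 is strictly better here, so truthful reporting is not dominant.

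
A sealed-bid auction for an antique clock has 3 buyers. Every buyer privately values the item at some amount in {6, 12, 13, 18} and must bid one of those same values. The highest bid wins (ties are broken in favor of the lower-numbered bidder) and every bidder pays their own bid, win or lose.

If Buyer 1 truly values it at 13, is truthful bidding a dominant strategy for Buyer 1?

Consider the case where Buyer 2 bids 6 and Buyer 3 bids 6.
Truthful bid 13: wins, pays 13, utility 13 - 13 = 0.
Bid 6 instead: wins, pays 6, utility 13 - 6 = 7.
Since 7 > 0, bidding 6 is strictly better here, so truthful bidding is not dominant.

No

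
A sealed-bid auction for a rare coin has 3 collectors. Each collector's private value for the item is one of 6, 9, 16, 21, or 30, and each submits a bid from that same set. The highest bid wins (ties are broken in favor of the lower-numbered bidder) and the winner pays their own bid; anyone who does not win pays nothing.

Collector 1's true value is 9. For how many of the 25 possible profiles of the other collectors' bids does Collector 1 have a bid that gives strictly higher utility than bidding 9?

1

Others bid (6, 6): truth gives 0; bid 6 gives 3 > 0. Violating.
Others bid (6, 9): truth gives 0; no alternative beats it.
Others bid (6, 16): truth gives 0; no alternative beats it.
(Checking all 25 profiles: 1 has a profitable deviation, 24 do not.)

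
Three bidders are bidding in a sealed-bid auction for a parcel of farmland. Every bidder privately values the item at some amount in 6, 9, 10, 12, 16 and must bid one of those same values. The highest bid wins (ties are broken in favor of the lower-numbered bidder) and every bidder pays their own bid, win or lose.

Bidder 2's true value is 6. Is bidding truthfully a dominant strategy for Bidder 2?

No

Consider the case where Bidder 1 bids 6 and Bidder 3 bids 6.
Truthful bid 6: loses but pays 6, utility -6.
Bid 9 instead: wins, pays 9, utility 6 - 9 = -3.
Since -3 > -6, bidding 9 is strictly better here, so truthful bidding is not dominant.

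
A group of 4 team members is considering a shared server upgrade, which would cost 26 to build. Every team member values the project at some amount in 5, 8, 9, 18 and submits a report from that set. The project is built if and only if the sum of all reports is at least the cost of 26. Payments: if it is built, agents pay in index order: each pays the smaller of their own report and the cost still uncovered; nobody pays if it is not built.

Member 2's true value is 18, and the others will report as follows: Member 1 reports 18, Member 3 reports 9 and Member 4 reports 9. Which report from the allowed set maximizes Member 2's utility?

Report 5: project built, pays 5, utility 18 - 5 = 13.
Report 8: project built, pays 8, utility 18 - 8 = 10.
Report 9: project built, pays 8, utility 18 - 8 = 10.
Report 18: project built, pays 8, utility 18 - 8 = 10.
The best choice is 5 with utility 13.

5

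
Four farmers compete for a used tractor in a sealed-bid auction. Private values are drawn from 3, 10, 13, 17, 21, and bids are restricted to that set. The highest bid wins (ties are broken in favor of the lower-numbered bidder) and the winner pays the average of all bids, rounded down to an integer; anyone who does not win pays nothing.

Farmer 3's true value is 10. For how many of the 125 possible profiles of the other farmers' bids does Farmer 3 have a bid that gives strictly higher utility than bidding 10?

Others bid (3, 3, 13): truth gives 0; bid 13 gives 2 > 0. Violating.
Others bid (3, 10, 3): truth gives 0; bid 13 gives 3 > 0. Violating.
Others bid (3, 10, 10): truth gives 0; bid 13 gives 1 > 0. Violating.
Others bid (3, 10, 13): truth gives 0; bid 13 gives 1 > 0. Violating.
Others bid (3, 3, 3): truth gives 6; no alternative beats it.
Others bid (3, 3, 10): truth gives 4; no alternative beats it.
(Checking all 125 profiles: 10 have a profitable deviation, 115 do not.)

10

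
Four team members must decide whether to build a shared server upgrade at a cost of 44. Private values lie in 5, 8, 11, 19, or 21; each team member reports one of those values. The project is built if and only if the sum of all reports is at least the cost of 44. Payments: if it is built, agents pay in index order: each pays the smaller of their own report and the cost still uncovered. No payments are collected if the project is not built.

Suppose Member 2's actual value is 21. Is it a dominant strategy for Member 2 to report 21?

No

Consider the case where Member 1 reports 5, Member 3 reports 5 and Member 4 reports 19.
Truthful report 21: project built, pays 21, utility 21 - 21 = 0.
Report 19 instead: project built, pays 19, utility 21 - 19 = 2.
Since 2 > 0, reporting 19 is strictly better here, so truthful reporting is not dominant.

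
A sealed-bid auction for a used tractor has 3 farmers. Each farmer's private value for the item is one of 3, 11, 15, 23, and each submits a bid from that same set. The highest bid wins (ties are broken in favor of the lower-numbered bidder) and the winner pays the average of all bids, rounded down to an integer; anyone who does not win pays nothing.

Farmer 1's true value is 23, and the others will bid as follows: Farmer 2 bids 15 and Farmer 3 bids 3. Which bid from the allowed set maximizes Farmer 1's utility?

Bid 3: loses, pays 0, utility 0.
Bid 11: loses, pays 0, utility 0.
Bid 15: wins, pays 11, utility 23 - 11 = 12.
Bid 23: wins, pays 13, utility 23 - 13 = 10.
The best choice is 15 with utility 12.

15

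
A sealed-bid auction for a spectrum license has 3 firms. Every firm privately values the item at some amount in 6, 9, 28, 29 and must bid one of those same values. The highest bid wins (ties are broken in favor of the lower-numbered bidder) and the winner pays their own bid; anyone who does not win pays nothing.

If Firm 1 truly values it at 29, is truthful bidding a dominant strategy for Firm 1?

No

Consider the case where Firm 2 bids 6 and Firm 3 bids 6.
Truthful bid 29: wins, pays 29, utility 29 - 29 = 0.
Bid 6 instead: wins, pays 6, utility 29 - 6 = 23.
Since 23 > 0, bidding 6 is strictly better here, so truthful bidding is not dominant.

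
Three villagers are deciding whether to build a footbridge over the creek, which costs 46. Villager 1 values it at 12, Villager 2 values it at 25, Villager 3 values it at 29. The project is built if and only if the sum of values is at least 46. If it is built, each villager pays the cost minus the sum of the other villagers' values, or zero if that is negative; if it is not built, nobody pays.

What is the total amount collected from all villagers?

14

Total value 66 ≥ cost 46, so it is built.
Villager 1: others sum to 54; max(0, 46 - 54) = 0.
Villager 2: others sum to 41; max(0, 46 - 41) = 5.
Villager 3: others sum to 37; max(0, 46 - 37) = 9.
Total collected = 0 + 5 + 9 = 14.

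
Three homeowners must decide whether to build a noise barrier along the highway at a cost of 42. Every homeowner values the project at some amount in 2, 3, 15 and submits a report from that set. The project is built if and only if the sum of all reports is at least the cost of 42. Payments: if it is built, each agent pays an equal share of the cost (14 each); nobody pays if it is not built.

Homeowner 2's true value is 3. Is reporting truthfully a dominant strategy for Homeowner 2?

Check each profile of the others' reports and compare truth against every alternative report.
Others report (2, 2): truth gives 0, best alternative gives 0.
Others report (2, 3): truth gives 0, best alternative gives 0.
Others report (2, 15): truth gives 0, best alternative gives 0.
Others report (3, 2): truth gives 0, best alternative gives 0.
Others report (3, 3): truth gives 0, best alternative gives 0.
Others report (3, 15): truth gives 0, best alternative gives 0.
(Remaining 3 profiles checked similarly; truth is weakly best in each.)
In every case the truthful report is at least as good as any alternative, so it is a dominant strategy.

Yes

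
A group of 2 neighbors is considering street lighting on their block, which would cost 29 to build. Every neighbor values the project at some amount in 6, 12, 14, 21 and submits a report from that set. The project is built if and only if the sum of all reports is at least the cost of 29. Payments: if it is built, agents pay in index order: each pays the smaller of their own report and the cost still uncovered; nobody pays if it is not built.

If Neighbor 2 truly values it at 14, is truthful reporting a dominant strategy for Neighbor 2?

Check each profile of the others' reports and compare truth against every alternative report.
Others report (21): truth gives 6, best alternative gives 6.
Others report (6): truth gives 0, best alternative gives 0.
Others report (12): truth gives 0, best alternative gives 0.
Others report (14): truth gives 0, best alternative gives 0.
In every case the truthful report is at least as good as any alternative, so it is a dominant strategy.

Yes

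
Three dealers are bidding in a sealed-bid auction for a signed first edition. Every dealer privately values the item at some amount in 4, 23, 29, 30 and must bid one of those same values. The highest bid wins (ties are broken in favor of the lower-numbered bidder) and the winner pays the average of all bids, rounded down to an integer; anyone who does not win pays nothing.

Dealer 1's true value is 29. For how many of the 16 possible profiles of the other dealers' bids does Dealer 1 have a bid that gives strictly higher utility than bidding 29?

Others bid (4, 4): truth gives 17; bid 4 gives 25 > 17. Violating.
Others bid (4, 23): truth gives 11; bid 23 gives 13 > 11. Violating.
Others bid (4, 30): truth gives 0; bid 30 gives 8 > 0. Violating.
Others bid (23, 4): truth gives 11; bid 23 gives 13 > 11. Violating.
Others bid (4, 29): truth gives 9; no alternative beats it.
Others bid (23, 29): truth gives 2; no alternative beats it.
(Checking all 16 profiles: 8 have a profitable deviation, 8 do not.)

8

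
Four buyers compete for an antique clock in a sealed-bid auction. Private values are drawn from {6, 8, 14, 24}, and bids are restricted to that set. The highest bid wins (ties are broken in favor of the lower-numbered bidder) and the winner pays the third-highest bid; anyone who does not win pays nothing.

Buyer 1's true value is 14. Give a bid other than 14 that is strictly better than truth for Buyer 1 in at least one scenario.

24

Suppose Buyer 2 bids 6, Buyer 3 bids 6 and Buyer 4 bids 24.
Bid 14: loses, pays 0, utility 0.
Bid 24: wins, pays 6, utility 14 - 6 = 8.
So bidding 24 beats truth here (8 > 0).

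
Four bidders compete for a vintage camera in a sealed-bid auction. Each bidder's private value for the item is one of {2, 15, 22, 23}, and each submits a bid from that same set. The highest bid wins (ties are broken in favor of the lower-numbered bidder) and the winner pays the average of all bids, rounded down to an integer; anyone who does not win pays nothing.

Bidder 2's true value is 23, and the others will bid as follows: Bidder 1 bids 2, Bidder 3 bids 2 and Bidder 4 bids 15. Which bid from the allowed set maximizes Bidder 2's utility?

Bid 2: loses, pays 0, utility 0.
Bid 15: wins, pays 8, utility 23 - 8 = 15.
Bid 22: wins, pays 10, utility 23 - 10 = 13.
Bid 23: wins, pays 10, utility 23 - 10 = 13.
The best choice is 15 with utility 15.

15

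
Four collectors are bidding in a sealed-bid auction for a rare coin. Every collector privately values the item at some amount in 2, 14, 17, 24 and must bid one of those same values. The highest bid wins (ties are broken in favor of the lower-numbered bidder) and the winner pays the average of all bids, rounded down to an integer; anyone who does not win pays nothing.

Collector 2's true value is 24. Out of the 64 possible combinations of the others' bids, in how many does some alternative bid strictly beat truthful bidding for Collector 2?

18

Others bid (2, 2, 2): truth gives 17; bid 14 gives 19 > 17. Violating.
Others bid (2, 2, 14): truth gives 14; bid 14 gives 16 > 14. Violating.
Others bid (2, 2, 17): truth gives 13; bid 17 gives 15 > 13. Violating.
Others bid (2, 14, 2): truth gives 14; bid 14 gives 16 > 14. Violating.
Others bid (2, 2, 24): truth gives 11; no alternative beats it.
Others bid (2, 14, 24): truth gives 8; no alternative beats it.
(Checking all 64 profiles: 18 have a profitable deviation, 46 do not.)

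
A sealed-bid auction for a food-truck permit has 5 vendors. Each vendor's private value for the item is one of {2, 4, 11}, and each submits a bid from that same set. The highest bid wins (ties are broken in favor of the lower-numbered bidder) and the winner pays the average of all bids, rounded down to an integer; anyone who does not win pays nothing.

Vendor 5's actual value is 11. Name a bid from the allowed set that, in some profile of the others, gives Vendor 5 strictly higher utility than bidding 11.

4

Suppose Vendor 1 bids 2, Vendor 2 bids 2, Vendor 3 bids 2 and Vendor 4 bids 2.
Bid 11: wins, pays 3, utility 11 - 3 = 8.
Bid 4: wins, pays 2, utility 11 - 2 = 9.
So bidding 4 beats truth here (9 > 8).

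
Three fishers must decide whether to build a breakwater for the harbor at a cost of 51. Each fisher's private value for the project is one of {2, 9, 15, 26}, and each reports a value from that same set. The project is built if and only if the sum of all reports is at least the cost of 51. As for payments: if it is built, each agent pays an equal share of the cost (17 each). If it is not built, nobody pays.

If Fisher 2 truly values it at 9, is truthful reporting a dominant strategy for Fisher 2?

Check each profile of the others' reports and compare truth against every alternative report.
Others report (26, 26): truth gives -8, best alternative gives -8.
Others report (2, 2): truth gives 0, best alternative gives 0.
Others report (2, 9): truth gives 0, best alternative gives 0.
Others report (2, 15): truth gives 0, best alternative gives 0.
Others report (2, 26): truth gives 0, best alternative gives 0.
Others report (9, 2): truth gives 0, best alternative gives 0.
(Remaining 10 profiles checked similarly; truth is weakly best in each.)
In every case the truthful report is at least as good as any alternative, so it is a dominant strategy.

Yes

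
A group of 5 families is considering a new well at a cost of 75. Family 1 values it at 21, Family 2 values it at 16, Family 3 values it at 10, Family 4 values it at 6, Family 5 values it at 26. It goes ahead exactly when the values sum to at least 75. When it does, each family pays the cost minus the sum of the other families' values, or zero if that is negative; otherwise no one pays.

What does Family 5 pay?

Total value 79 ≥ cost 75, so the project is built.
The other families' values sum to 53.
Cost minus that sum is 75 - 53 = 22.

22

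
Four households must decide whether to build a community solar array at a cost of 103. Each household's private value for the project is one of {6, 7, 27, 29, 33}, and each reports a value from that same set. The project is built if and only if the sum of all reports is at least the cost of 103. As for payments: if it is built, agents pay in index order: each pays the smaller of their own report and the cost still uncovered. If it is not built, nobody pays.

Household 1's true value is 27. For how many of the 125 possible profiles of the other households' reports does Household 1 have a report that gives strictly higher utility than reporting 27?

1

Others report (33, 33, 33): truth gives 0; report 6 gives 21 > 0. Violating.
Others report (6, 6, 6): truth gives 0; no alternative beats it.
Others report (6, 6, 7): truth gives 0; no alternative beats it.
(Checking all 125 profiles: 1 has a profitable deviation, 124 do not.)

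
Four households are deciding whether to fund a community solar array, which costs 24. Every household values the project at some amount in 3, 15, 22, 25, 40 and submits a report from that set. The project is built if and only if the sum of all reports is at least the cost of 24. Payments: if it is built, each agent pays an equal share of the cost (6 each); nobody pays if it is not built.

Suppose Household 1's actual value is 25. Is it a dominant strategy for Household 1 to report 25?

Yes

Check each profile of the others' reports and compare truth against every alternative report.
Others report (3, 3, 3): truth gives 19, best alternative gives 19.
Others report (3, 3, 15): truth gives 19, best alternative gives 19.
Others report (3, 3, 22): truth gives 19, best alternative gives 19.
Others report (3, 3, 25): truth gives 19, best alternative gives 19.
Others report (3, 3, 40): truth gives 19, best alternative gives 19.
Others report (3, 15, 3): truth gives 19, best alternative gives 19.
(Remaining 119 profiles checked similarly; truth is weakly best in each.)
In every case the truthful report is at least as good as any alternative, so it is a dominant strategy.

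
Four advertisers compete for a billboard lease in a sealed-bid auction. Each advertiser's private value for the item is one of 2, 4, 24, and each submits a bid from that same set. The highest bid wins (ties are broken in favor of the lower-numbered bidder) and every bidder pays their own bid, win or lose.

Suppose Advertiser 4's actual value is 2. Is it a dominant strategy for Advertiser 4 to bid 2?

Check each profile of the others' bids and compare truth against every alternative bid.
Others bid (2, 2, 4): truth gives -2, best alternative gives -4.
Others bid (2, 2, 24): truth gives -2, best alternative gives -4.
Others bid (2, 4, 2): truth gives -2, best alternative gives -4.
Others bid (2, 4, 4): truth gives -2, best alternative gives -4.
Others bid (2, 4, 24): truth gives -2, best alternative gives -4.
Others bid (2, 24, 2): truth gives -2, best alternative gives -4.
(Remaining 21 profiles checked similarly; truth is weakly best in each.)
In every case the truthful bid is at least as good as any alternative, so it is a dominant strategy.

Yes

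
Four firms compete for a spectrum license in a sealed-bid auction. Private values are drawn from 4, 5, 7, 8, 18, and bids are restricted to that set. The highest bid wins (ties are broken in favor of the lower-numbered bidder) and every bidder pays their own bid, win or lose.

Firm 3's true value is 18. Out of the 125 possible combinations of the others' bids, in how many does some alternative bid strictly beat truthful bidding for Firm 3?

Others bid (4, 4, 4): truth gives 0; bid 5 gives 13 > 0. Violating.
Others bid (4, 4, 5): truth gives 0; bid 5 gives 13 > 0. Violating.
Others bid (4, 4, 7): truth gives 0; bid 7 gives 11 > 0. Violating.
Others bid (4, 4, 8): truth gives 0; bid 8 gives 10 > 0. Violating.
Others bid (4, 4, 18): truth gives 0; no alternative beats it.
Others bid (4, 5, 18): truth gives 0; no alternative beats it.
(Checking all 125 profiles: 81 have a profitable deviation, 44 do not.)

81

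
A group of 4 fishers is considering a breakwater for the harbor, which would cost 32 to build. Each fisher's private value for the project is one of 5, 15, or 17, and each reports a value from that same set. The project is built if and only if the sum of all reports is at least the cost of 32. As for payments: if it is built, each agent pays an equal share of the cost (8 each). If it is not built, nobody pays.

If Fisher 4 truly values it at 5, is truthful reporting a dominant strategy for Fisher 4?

Yes

Check each profile of the others' reports and compare truth against every alternative report.
Others report (5, 5, 15): truth gives 0, best alternative gives -3.
Others report (5, 15, 5): truth gives 0, best alternative gives -3.
Others report (15, 5, 5): truth gives 0, best alternative gives -3.
Others report (5, 5, 17): truth gives -3, best alternative gives -3.
Others report (5, 15, 15): truth gives -3, best alternative gives -3.
Others report (5, 15, 17): truth gives -3, best alternative gives -3.
(Remaining 21 profiles checked similarly; truth is weakly best in each.)
In every case the truthful report is at least as good as any alternative, so it is a dominant strategy.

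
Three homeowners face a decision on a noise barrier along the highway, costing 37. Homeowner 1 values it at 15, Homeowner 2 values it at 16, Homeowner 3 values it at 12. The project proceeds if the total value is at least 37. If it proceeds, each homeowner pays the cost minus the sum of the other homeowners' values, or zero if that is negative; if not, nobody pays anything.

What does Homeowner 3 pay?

Total value 43 ≥ cost 37, so the project is built.
The other homeowners' values sum to 31.
Cost minus that sum is 37 - 31 = 6.

6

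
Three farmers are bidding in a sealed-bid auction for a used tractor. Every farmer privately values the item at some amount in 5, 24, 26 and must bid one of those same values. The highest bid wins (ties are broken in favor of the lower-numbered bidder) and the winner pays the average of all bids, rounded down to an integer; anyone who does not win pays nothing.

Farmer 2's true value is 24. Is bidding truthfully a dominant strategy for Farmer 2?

No

Consider the case where Farmer 1 bids 5 and Farmer 3 bids 26.
Truthful bid 24: loses, pays 0, utility 0.
Bid 26 instead: wins, pays 19, utility 24 - 19 = 5.
Since 5 > 0, bidding 26 is strictly better here, so truthful bidding is not dominant.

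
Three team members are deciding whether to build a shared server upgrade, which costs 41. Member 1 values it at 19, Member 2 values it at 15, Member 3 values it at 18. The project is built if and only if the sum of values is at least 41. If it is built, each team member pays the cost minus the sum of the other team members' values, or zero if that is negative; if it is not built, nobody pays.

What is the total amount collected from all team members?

Total value 52 ≥ cost 41, so it is built.
Member 1: others sum to 33; max(0, 41 - 33) = 8.
Member 2: others sum to 37; max(0, 41 - 37) = 4.
Member 3: others sum to 34; max(0, 41 - 34) = 7.
Total collected = 8 + 4 + 7 = 19.

19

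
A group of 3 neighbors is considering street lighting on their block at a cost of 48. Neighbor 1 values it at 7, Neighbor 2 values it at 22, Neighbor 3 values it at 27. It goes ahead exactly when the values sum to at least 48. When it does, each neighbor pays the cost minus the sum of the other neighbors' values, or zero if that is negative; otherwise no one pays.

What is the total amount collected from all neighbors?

Total value 56 ≥ cost 48, so it is built.
Neighbor 1: others sum to 49; max(0, 48 - 49) = 0.
Neighbor 2: others sum to 34; max(0, 48 - 34) = 14.
Neighbor 3: others sum to 29; max(0, 48 - 29) = 19.
Total collected = 0 + 14 + 19 = 33.

33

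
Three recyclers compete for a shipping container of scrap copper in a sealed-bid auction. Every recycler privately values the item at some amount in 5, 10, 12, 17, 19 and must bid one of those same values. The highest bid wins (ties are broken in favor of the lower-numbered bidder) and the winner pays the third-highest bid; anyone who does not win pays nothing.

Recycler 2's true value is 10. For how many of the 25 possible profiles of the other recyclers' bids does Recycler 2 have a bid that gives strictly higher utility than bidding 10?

6

Others bid (5, 12): truth gives 0; bid 12 gives 5 > 0. Violating.
Others bid (5, 17): truth gives 0; bid 17 gives 5 > 0. Violating.
Others bid (5, 19): truth gives 0; bid 19 gives 5 > 0. Violating.
Others bid (10, 5): truth gives 0; bid 12 gives 5 > 0. Violating.
Others bid (5, 5): truth gives 5; no alternative beats it.
Others bid (5, 10): truth gives 5; no alternative beats it.
(Checking all 25 profiles: 6 have a profitable deviation, 19 do not.)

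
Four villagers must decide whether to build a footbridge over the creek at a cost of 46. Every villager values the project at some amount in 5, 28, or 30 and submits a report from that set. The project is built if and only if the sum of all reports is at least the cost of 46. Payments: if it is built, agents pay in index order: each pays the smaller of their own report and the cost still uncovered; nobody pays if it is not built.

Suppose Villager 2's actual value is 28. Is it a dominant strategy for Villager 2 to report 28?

No

Consider the case where Villager 1 reports 5, Villager 3 reports 28 and Villager 4 reports 28.
Truthful report 28: project built, pays 28, utility 28 - 28 = 0.
Report 5 instead: project built, pays 5, utility 28 - 5 = 23.
Since 23 > 0, reporting 5 is strictly better here, so truthful reporting is not dominant.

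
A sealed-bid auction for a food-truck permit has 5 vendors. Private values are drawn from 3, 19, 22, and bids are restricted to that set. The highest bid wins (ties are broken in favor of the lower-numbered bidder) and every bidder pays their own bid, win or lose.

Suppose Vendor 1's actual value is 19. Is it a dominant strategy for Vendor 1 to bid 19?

Consider the case where Vendor 2 bids 3, Vendor 3 bids 3, Vendor 4 bids 3 and Vendor 5 bids 3.
Truthful bid 19: wins, pays 19, utility 19 - 19 = 0.
Bid 3 instead: wins, pays 3, utility 19 - 3 = 16.
Since 16 > 0, bidding 3 is strictly better here, so truthful bidding is not dominant.

No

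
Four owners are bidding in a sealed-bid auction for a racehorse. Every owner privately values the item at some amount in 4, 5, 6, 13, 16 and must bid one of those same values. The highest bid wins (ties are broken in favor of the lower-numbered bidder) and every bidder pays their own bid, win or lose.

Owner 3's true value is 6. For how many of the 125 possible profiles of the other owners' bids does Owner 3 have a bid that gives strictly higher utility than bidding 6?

115

Others bid (4, 4, 4): truth gives 0; bid 5 gives 1 > 0. Violating.
Others bid (4, 4, 5): truth gives 0; bid 5 gives 1 > 0. Violating.
Others bid (4, 4, 13): truth gives -6; bid 4 gives -4 > -6. Violating.
Others bid (4, 4, 16): truth gives -6; bid 4 gives -4 > -6. Violating.
Others bid (4, 4, 6): truth gives 0; no alternative beats it.
Others bid (4, 5, 4): truth gives 0; no alternative beats it.
(Checking all 125 profiles: 115 have a profitable deviation, 10 do not.)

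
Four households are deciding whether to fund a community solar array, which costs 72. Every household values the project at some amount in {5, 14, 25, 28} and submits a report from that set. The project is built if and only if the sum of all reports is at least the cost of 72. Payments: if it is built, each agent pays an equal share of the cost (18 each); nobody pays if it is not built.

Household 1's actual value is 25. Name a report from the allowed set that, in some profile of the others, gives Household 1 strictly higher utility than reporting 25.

Suppose Household 2 reports 5, Household 3 reports 14 and Household 4 reports 25.
Report 25: project not built, utility 0.
Report 28: project built, pays 18, utility 25 - 18 = 7.
So reporting 28 beats truth here (7 > 0).

28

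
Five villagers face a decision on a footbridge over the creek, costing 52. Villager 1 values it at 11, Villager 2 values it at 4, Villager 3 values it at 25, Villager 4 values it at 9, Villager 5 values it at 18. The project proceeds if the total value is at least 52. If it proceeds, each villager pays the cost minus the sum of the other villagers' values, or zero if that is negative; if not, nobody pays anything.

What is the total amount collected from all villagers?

13

Total value 67 ≥ cost 52, so it is built.
Villager 1: others sum to 56; max(0, 52 - 56) = 0.
Villager 2: others sum to 63; max(0, 52 - 63) = 0.
Villager 3: others sum to 42; max(0, 52 - 42) = 10.
Villager 4: others sum to 58; max(0, 52 - 58) = 0.
Villager 5: others sum to 49; max(0, 52 - 49) = 3.
Total collected = 0 + 0 + 10 + 0 + 3 = 13.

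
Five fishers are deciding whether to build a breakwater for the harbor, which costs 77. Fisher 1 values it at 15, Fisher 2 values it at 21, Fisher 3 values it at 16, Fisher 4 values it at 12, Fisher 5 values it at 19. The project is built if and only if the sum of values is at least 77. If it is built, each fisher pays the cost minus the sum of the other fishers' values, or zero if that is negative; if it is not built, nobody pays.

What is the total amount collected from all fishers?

Total value 83 ≥ cost 77, so it is built.
Fisher 1: others sum to 68; max(0, 77 - 68) = 9.
Fisher 2: others sum to 62; max(0, 77 - 62) = 15.
Fisher 3: others sum to 67; max(0, 77 - 67) = 10.
Fisher 4: others sum to 71; max(0, 77 - 71) = 6.
Fisher 5: others sum to 64; max(0, 77 - 64) = 13.
Total collected = 9 + 15 + 10 + 6 + 13 = 53.

53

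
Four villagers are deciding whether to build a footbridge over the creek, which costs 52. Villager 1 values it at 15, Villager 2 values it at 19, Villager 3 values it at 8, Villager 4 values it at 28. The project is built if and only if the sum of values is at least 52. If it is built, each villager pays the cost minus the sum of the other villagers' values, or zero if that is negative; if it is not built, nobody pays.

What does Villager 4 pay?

10

Total value 70 ≥ cost 52, so the project is built.
The other villagers' values sum to 42.
Cost minus that sum is 52 - 42 = 10.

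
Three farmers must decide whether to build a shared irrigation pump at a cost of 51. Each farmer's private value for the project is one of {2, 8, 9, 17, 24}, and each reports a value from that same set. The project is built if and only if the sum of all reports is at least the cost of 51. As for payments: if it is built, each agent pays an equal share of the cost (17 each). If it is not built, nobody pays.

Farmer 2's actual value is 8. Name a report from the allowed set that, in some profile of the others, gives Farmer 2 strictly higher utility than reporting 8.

2

Suppose Farmer 1 reports 24 and Farmer 3 reports 24.
Report 8: project built, pays 17, utility 8 - 17 = -9.
Report 2: project not built, utility 0.
So reporting 2 beats truth here (0 > -9).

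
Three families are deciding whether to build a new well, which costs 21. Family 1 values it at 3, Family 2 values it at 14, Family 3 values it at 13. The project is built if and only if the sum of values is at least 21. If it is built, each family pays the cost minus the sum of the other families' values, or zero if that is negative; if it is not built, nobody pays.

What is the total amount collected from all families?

Total value 30 ≥ cost 21, so it is built.
Family 1: others sum to 27; max(0, 21 - 27) = 0.
Family 2: others sum to 16; max(0, 21 - 16) = 5.
Family 3: others sum to 17; max(0, 21 - 17) = 4.
Total collected = 0 + 5 + 4 = 9.

9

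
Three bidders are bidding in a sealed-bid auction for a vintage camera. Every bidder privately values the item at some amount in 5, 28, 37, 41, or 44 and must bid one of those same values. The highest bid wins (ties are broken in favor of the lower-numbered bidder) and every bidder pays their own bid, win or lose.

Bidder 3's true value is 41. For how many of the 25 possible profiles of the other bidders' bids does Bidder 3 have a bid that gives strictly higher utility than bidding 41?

Others bid (5, 5): truth gives 0; bid 28 gives 13 > 0. Violating.
Others bid (5, 28): truth gives 0; bid 37 gives 4 > 0. Violating.
Others bid (5, 41): truth gives -41; bid 44 gives -3 > -41. Violating.
Others bid (5, 44): truth gives -41; bid 5 gives -5 > -41. Violating.
Others bid (5, 37): truth gives 0; no alternative beats it.
Others bid (28, 37): truth gives 0; no alternative beats it.
(Checking all 25 profiles: 20 have a profitable deviation, 5 do not.)

20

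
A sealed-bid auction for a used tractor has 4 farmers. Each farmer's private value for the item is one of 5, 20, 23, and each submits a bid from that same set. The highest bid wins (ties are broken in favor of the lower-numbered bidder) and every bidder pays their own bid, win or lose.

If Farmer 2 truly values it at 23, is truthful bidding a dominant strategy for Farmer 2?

Consider the case where Farmer 1 bids 5, Farmer 3 bids 5 and Farmer 4 bids 5.
Truthful bid 23: wins, pays 23, utility 23 - 23 = 0.
Bid 20 instead: wins, pays 20, utility 23 - 20 = 3.
Since 3 > 0, bidding 20 is strictly better here, so truthful bidding is not dominant.

No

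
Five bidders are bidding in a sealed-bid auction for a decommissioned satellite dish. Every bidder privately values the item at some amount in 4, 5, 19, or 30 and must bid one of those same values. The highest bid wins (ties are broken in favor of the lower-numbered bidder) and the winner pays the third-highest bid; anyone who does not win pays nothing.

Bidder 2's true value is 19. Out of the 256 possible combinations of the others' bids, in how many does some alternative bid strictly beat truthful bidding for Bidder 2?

Others bid (4, 4, 4, 30): truth gives 0; bid 30 gives 15 > 0. Violating.
Others bid (4, 4, 5, 30): truth gives 0; bid 30 gives 14 > 0. Violating.
Others bid (4, 4, 30, 4): truth gives 0; bid 30 gives 15 > 0. Violating.
Others bid (4, 4, 30, 5): truth gives 0; bid 30 gives 14 > 0. Violating.
Others bid (4, 4, 4, 4): truth gives 15; no alternative beats it.
Others bid (4, 4, 4, 5): truth gives 15; no alternative beats it.
(Checking all 256 profiles: 32 have a profitable deviation, 224 do not.)

32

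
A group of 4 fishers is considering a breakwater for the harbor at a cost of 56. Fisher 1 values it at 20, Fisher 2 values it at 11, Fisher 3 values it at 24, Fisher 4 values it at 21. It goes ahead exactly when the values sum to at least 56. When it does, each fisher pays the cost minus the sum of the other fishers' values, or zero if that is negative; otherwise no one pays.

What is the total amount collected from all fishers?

5

Total value 76 ≥ cost 56, so it is built.
Fisher 1: others sum to 56; max(0, 56 - 56) = 0.
Fisher 2: others sum to 65; max(0, 56 - 65) = 0.
Fisher 3: others sum to 52; max(0, 56 - 52) = 4.
Fisher 4: others sum to 55; max(0, 56 - 55) = 1.
Total collected = 0 + 0 + 4 + 1 = 5.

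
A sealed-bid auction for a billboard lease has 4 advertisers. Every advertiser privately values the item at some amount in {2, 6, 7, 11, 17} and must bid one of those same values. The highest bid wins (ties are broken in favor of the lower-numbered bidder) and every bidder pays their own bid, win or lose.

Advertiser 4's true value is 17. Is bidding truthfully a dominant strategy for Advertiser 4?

No

Consider the case where Advertiser 1 bids 2, Advertiser 2 bids 2 and Advertiser 3 bids 2.
Truthful bid 17: wins, pays 17, utility 17 - 17 = 0.
Bid 6 instead: wins, pays 6, utility 17 - 6 = 11.
Since 11 > 0, bidding 6 is strictly better here, so truthful bidding is not dominant.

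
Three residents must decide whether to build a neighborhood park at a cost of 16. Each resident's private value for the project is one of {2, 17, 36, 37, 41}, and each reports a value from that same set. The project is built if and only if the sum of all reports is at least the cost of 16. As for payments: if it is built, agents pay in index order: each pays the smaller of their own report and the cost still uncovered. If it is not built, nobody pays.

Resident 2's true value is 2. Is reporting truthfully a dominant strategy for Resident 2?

Yes

Check each profile of the others' reports and compare truth against every alternative report.
Others report (2, 2): truth gives 0, best alternative gives -12.
Others report (2, 17): truth gives 0, best alternative gives -12.
Others report (2, 36): truth gives 0, best alternative gives -12.
Others report (2, 37): truth gives 0, best alternative gives -12.
Others report (2, 41): truth gives 0, best alternative gives -12.
Others report (17, 2): truth gives 2, best alternative gives 2.
(Remaining 19 profiles checked similarly; truth is weakly best in each.)
In every case the truthful report is at least as good as any alternative, so it is a dominant strategy.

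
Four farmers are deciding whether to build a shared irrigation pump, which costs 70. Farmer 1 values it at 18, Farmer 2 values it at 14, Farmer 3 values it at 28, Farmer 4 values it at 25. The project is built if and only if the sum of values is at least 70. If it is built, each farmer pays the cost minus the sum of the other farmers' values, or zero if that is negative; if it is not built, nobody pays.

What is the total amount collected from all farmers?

26

Total value 85 ≥ cost 70, so it is built.
Farmer 1: others sum to 67; max(0, 70 - 67) = 3.
Farmer 2: others sum to 71; max(0, 70 - 71) = 0.
Farmer 3: others sum to 57; max(0, 70 - 57) = 13.
Farmer 4: others sum to 60; max(0, 70 - 60) = 10.
Total collected = 3 + 0 + 13 + 10 = 26.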